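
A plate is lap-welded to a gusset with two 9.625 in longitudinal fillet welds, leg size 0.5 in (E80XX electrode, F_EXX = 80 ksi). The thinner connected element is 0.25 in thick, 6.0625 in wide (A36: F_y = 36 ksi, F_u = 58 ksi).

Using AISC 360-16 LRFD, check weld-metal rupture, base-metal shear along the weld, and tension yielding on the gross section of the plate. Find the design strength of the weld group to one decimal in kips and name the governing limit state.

49.1 kips (gross-section yield governs)

Weld metal: throat = 0.707×0.5 = 0.3535 in, L = 2×9.625 = 19.25 in. φR_n = 0.75 × 0.6 × 80 × 0.3535 × 19.25 = 245.0 kips.
Base metal shear (0.25 in plate): yield φR_n = 1.0×0.6×36×0.25×19.25 = 104.0 kips; rupture φR_n = 0.75×0.6×58×0.25×19.25 = 125.6 kips; take 104.0 kips (yield).
Tension yield (gross): A_g = 6.0625×0.25 = 1.5156 in². φR_n = 0.90 × 36 × 1.5156 = 49.1 kips.
Governing: min(245.0, 104.0, 49.1) = 49.1 kips → gross-section yield.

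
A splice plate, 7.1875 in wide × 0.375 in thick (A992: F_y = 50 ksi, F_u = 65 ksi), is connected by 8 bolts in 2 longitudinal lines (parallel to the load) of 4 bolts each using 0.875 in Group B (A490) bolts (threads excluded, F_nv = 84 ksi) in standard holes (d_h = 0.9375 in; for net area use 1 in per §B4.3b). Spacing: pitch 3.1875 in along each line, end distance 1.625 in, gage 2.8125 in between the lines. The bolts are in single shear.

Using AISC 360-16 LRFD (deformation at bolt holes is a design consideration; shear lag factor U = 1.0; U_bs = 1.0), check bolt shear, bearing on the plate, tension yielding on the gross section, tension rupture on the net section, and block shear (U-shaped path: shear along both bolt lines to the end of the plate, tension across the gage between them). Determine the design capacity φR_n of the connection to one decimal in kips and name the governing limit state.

94.8 kips (net-section rupture governs)

Bolt shear: A_b = π(0.875)²/4 = 0.60132 in². φR_n = 0.75 × 84 × 0.60132 × 8 × 1 = 303.1 kips.
Bearing (0.375 in plate, F_u = 65 ksi): end bolts L_c = 1.625 − 0.9375/2 = 1.15625, R_n = min(1.2×1.15625×0.375×65, 2.4×0.875×0.375×65) = 33.82 kips/bolt; interior L_c = 3.1875 − 0.9375 = 2.25, R_n = 51.188 kips/bolt. φR_n = 0.75 × (2×33.82 + 6×51.188) = 281.1 kips.
Tension yield (gross): A_g = 7.1875×0.375 = 2.6953 in². φR_n = 0.90 × 50 × 2.6953 = 121.3 kips.
Tension rupture (net): A_n = (7.1875 − 2×1)×0.375 = 1.9453 in² (U = 1.0, A_e = A_n). φR_n = 0.75 × 65 × 1.9453 = 94.8 kips.
Block shear: shear path 2×[1.625+3×3.1875] = 2×11.1875 in, A_gv = 8.3906, A_nv = 2×(11.1875 − 3.5×1)×0.375 = 5.7656 in²; tension across gage: (2.8125 − 1×1)×0.375 = 0.67969 in². R_n = min(0.6×65×5.7656, 0.6×50×8.3906) + 1.0×65×0.67969 = min(224.86, 251.72) + 44.18 = 269.04 kips. φR_n = 0.75 × 269.04 = 201.8 kips.
Governing: min(303.1, 281.1, 121.3, 94.8, 201.8) = 94.8 kips → net-section rupture.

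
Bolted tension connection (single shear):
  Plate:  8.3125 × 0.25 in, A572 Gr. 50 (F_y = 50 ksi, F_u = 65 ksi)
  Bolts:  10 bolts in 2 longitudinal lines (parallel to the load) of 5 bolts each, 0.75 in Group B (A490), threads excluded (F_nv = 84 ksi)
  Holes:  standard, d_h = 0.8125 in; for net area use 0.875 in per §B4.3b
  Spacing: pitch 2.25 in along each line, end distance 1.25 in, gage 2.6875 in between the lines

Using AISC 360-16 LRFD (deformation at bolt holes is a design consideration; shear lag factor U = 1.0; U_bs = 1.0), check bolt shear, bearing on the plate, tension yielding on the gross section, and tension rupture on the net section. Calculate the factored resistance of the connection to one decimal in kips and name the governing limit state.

80.0 kips (net-section rupture governs)

Bolt shear: A_b = π(0.75)²/4 = 0.44179 in². φR_n = 0.75 × 84 × 0.44179 × 10 × 1 = 278.3 kips.
Bearing (0.25 in plate, F_u = 65 ksi): end bolts L_c = 1.25 − 0.8125/2 = 0.84375, R_n = min(1.2×0.84375×0.25×65, 2.4×0.75×0.25×65) = 16.453 kips/bolt; interior L_c = 2.25 − 0.8125 = 1.4375, R_n = 28.031 kips/bolt. φR_n = 0.75 × (2×16.453 + 8×28.031) = 192.9 kips.
Tension yield (gross): A_g = 8.3125×0.25 = 2.0781 in². φR_n = 0.90 × 50 × 2.0781 = 93.5 kips.
Tension rupture (net): A_n = (8.3125 − 2×0.875)×0.25 = 1.6406 in² (U = 1.0, A_e = A_n). φR_n = 0.75 × 65 × 1.6406 = 80.0 kips.
Governing: min(278.3, 192.9, 93.5, 80.0) = 80.0 kips → net-section rupture.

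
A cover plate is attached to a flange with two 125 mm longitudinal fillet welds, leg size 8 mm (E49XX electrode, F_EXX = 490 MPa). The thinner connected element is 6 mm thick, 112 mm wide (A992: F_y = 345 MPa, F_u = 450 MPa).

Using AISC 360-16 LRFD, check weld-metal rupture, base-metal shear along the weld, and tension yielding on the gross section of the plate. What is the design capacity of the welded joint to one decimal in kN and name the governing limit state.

208.7 kN (gross-section yield governs)

Weld metal: throat = 0.707×8 = 5.656 mm, L = 2×125 = 250 mm. φR_n = 0.75 × 0.6 × 490 × 5.656 × 250 = 311.8 kN.
Base metal shear (6 mm plate): yield φR_n = 1.0×0.6×345×6×250 = 310.5 kN; rupture φR_n = 0.75×0.6×450×6×250 = 303.8 kN; take 303.8 kN (rupture).
Tension yield (gross): A_g = 112×6 = 672 mm². φR_n = 0.90 × 345 × 672 = 208.7 kN.
Governing: min(311.8, 303.8, 208.7) = 208.7 kN → gross-section yield.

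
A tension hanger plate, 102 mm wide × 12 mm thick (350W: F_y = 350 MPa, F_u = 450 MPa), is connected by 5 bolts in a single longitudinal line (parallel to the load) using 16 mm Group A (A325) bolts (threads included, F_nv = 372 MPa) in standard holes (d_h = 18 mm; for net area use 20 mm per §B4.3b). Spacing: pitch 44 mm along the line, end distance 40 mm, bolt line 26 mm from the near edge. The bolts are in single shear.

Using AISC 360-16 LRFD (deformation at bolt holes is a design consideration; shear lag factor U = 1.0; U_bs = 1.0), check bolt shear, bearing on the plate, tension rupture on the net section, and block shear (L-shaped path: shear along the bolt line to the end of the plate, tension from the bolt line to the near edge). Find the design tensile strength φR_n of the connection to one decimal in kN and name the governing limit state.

280.5 kN (bolt shear governs)

Bolt shear: A_b = π(16)²/4 = 201.06 mm². φR_n = 0.75 × 372 × 201.06 × 5 × 1 = 280.5 kN.
Bearing (12 mm plate, F_u = 450 MPa): end bolts L_c = 40 − 18/2 = 31, R_n = min(1.2×31×12×450, 2.4×16×12×450) = 200.88 kN/bolt; interior L_c = 44 − 18 = 26, R_n = 168.48 kN/bolt. φR_n = 0.75 × (1×200.88 + 4×168.48) = 656.1 kN.
Tension rupture (net): A_n = (102 − 1×20)×12 = 984 mm² (U = 1.0, A_e = A_n). φR_n = 0.75 × 450 × 984 = 332.1 kN.
Block shear: shear path 1×[40+4×44] = 1×216 mm, A_gv = 2592, A_nv = 1×(216 − 4.5×20)×12 = 1512 mm²; tension to near edge: (26 − 0.5×20)×12 = 192 mm². R_n = min(0.6×450×1512, 0.6×350×2592) + 1.0×450×192 = min(408.24, 544.32) + 86.4 = 494.64 kN. φR_n = 0.75 × 494.64 = 371.0 kN.
Governing: min(280.5, 656.1, 332.1, 371.0) = 280.5 kN → bolt shear.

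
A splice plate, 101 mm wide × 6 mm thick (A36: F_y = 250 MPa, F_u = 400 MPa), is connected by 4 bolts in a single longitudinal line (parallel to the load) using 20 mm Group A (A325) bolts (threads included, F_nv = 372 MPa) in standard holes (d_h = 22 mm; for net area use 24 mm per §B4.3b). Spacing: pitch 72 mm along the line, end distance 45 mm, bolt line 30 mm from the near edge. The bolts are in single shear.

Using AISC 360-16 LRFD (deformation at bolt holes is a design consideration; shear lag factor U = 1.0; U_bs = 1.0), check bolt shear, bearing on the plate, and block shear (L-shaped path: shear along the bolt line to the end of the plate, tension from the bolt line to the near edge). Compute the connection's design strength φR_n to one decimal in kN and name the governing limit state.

Bolt shear: A_b = π(20)²/4 = 314.16 mm². φR_n = 0.75 × 372 × 314.16 × 4 × 1 = 350.6 kN.
Bearing (6 mm plate, F_u = 400 MPa): end bolts L_c = 45 − 22/2 = 34, R_n = min(1.2×34×6×400, 2.4×20×6×400) = 97.92 kN/bolt; interior L_c = 72 − 22 = 50, R_n = 115.2 kN/bolt. φR_n = 0.75 × (1×97.92 + 3×115.2) = 332.6 kN.
Block shear: shear path 1×[45+3×72] = 1×261 mm, A_gv = 1566, A_nv = 1×(261 − 3.5×24)×6 = 1062 mm²; tension to near edge: (30 − 0.5×24)×6 = 108 mm². R_n = min(0.6×400×1062, 0.6×250×1566) + 1.0×400×108 = min(254.88, 234.9) + 43.2 = 278.1 kN. φR_n = 0.75 × 278.1 = 208.6 kN.
Governing: min(350.6, 332.6, 208.6) = 208.6 kN → block shear.

208.6 kN (block shear governs)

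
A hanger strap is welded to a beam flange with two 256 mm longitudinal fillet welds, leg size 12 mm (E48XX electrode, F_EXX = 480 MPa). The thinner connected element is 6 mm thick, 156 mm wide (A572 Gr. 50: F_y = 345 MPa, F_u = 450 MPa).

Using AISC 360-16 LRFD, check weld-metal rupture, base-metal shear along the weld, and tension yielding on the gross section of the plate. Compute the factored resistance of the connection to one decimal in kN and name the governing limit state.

Weld metal: throat = 0.707×12 = 8.484 mm, L = 2×256 = 512 mm. φR_n = 0.75 × 0.6 × 480 × 8.484 × 512 = 938.3 kN.
Base metal shear (6 mm plate): yield φR_n = 1.0×0.6×345×6×512 = 635.9 kN; rupture φR_n = 0.75×0.6×450×6×512 = 622.1 kN; take 622.1 kN (rupture).
Tension yield (gross): A_g = 156×6 = 936 mm². φR_n = 0.90 × 345 × 936 = 290.6 kN.
Governing: min(938.3, 622.1, 290.6) = 290.6 kN → gross-section yield.

290.6 kN (gross-section yield governs)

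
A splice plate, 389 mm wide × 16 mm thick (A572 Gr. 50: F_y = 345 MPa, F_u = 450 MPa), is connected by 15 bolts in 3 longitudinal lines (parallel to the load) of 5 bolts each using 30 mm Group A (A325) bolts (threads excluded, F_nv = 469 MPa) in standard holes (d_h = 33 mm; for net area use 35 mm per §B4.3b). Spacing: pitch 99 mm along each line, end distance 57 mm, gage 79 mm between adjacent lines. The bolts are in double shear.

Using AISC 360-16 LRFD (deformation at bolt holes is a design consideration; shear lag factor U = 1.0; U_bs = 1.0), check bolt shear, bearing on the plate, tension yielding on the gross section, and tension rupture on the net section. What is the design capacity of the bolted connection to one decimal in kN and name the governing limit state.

Bolt shear: A_b = π(30)²/4 = 706.86 mm². φR_n = 0.75 × 469 × 706.86 × 15 × 2 = 7459.1 kN.
Bearing (16 mm plate, F_u = 450 MPa): end bolts L_c = 57 − 33/2 = 40.5, R_n = min(1.2×40.5×16×450, 2.4×30×16×450) = 349.92 kN/bolt; interior L_c = 99 − 33 = 66, R_n = 518.4 kN/bolt. φR_n = 0.75 × (3×349.92 + 12×518.4) = 5452.9 kN.
Tension yield (gross): A_g = 389×16 = 6224 mm². φR_n = 0.90 × 345 × 6224 = 1932.6 kN.
Tension rupture (net): A_n = (389 − 3×35)×16 = 4544 mm² (U = 1.0, A_e = A_n). φR_n = 0.75 × 450 × 4544 = 1533.6 kN.
Governing: min(7459.1, 5452.9, 1932.6, 1533.6) = 1533.6 kN → net-section rupture.

1533.6 kN (net-section rupture governs)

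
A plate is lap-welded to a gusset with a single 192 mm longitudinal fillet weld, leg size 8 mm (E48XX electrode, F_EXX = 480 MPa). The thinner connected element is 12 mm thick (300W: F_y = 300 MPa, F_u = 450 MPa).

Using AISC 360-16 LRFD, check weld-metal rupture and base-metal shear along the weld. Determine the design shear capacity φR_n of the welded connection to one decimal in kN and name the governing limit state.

Weld metal: throat = 0.707×8 = 5.656 mm, L = 192 mm. φR_n = 0.75 × 0.6 × 480 × 5.656 × 192 = 234.6 kN.
Base metal shear (12 mm plate): yield φR_n = 1.0×0.6×300×12×192 = 414.7 kN; rupture φR_n = 0.75×0.6×450×12×192 = 466.6 kN; take 414.7 kN (yield).
Governing: min(234.6, 414.7) = 234.6 kN → weld metal.

234.6 kN (weld metal governs)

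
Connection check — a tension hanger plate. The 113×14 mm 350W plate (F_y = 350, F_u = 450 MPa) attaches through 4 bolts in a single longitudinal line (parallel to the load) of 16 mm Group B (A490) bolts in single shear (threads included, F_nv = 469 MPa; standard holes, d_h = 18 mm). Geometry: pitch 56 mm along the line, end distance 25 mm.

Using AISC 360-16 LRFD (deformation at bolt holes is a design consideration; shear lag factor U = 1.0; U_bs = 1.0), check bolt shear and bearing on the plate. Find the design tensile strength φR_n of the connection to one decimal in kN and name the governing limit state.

Bolt shear: A_b = π(16)²/4 = 201.06 mm². φR_n = 0.75 × 469 × 201.06 × 4 × 1 = 282.9 kN.
Bearing (14 mm plate, F_u = 450 MPa): end bolts L_c = 25 − 18/2 = 16, R_n = min(1.2×16×14×450, 2.4×16×14×450) = 120.96 kN/bolt; interior L_c = 56 − 18 = 38, R_n = 241.92 kN/bolt. φR_n = 0.75 × (1×120.96 + 3×241.92) = 635.0 kN.
Governing: min(282.9, 635.0) = 282.9 kN → bolt shear.

282.9 kN (bolt shear governs)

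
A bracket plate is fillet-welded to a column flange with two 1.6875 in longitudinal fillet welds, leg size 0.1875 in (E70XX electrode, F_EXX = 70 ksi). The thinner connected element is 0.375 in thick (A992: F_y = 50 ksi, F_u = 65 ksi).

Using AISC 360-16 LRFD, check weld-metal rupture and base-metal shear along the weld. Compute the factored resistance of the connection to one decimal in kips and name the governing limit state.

14.1 kips (weld metal governs)

Weld metal: throat = 0.707×0.1875 = 0.13256 in, L = 2×1.6875 = 3.375 in. φR_n = 0.75 × 0.6 × 70 × 0.13256 × 3.375 = 14.1 kips.
Base metal shear (0.375 in plate): yield φR_n = 1.0×0.6×50×0.375×3.375 = 38.0 kips; rupture φR_n = 0.75×0.6×65×0.375×3.375 = 37.0 kips; take 37.0 kips (rupture).
Governing: min(14.1, 37.0) = 14.1 kips → weld metal.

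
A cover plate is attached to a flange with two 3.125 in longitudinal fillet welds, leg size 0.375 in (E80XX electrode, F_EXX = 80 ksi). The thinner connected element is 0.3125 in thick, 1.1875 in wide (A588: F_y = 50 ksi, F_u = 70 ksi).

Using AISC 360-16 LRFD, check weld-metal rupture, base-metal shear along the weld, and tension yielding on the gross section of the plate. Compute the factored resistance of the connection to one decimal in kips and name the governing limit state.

Weld metal: throat = 0.707×0.375 = 0.26513 in, L = 2×3.125 = 6.25 in. φR_n = 0.75 × 0.6 × 80 × 0.26513 × 6.25 = 59.7 kips.
Base metal shear (0.3125 in plate): yield φR_n = 1.0×0.6×50×0.3125×6.25 = 58.6 kips; rupture φR_n = 0.75×0.6×70×0.3125×6.25 = 61.5 kips; take 58.6 kips (yield).
Tension yield (gross): A_g = 1.1875×0.3125 = 0.37109 in². φR_n = 0.90 × 50 × 0.37109 = 16.7 kips.
Governing: min(59.7, 58.6, 16.7) = 16.7 kips → gross-section yield.

16.7 kips (gross-section yield governs)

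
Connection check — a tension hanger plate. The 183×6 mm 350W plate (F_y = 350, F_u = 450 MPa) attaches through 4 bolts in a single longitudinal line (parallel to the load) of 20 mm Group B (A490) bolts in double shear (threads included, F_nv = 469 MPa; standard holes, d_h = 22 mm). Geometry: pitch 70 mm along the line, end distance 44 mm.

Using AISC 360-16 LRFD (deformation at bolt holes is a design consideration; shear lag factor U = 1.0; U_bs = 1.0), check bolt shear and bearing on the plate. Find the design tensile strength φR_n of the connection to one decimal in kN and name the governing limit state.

Bolt shear: A_b = π(20)²/4 = 314.16 mm². φR_n = 0.75 × 469 × 314.16 × 4 × 2 = 884.0 kN.
Bearing (6 mm plate, F_u = 450 MPa): end bolts L_c = 44 − 22/2 = 33, R_n = min(1.2×33×6×450, 2.4×20×6×450) = 106.92 kN/bolt; interior L_c = 70 − 22 = 48, R_n = 129.6 kN/bolt. φR_n = 0.75 × (1×106.92 + 3×129.6) = 371.8 kN.
Governing: min(884.0, 371.8) = 371.8 kN → bearing.

371.8 kN (bearing governs)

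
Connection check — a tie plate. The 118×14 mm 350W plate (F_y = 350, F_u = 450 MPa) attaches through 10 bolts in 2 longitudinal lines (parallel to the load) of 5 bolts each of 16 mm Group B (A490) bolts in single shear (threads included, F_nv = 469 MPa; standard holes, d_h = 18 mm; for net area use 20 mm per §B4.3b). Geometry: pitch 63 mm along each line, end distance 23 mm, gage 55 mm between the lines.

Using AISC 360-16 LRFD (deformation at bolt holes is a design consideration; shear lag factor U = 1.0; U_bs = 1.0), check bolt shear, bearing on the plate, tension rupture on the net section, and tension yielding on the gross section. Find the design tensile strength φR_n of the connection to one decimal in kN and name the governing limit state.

368.6 kN (net-section rupture governs)

Bolt shear: A_b = π(16)²/4 = 201.06 mm². φR_n = 0.75 × 469 × 201.06 × 10 × 1 = 707.2 kN.
Bearing (14 mm plate, F_u = 450 MPa): end bolts L_c = 23 − 18/2 = 14, R_n = min(1.2×14×14×450, 2.4×16×14×450) = 105.84 kN/bolt; interior L_c = 63 − 18 = 45, R_n = 241.92 kN/bolt. φR_n = 0.75 × (2×105.84 + 8×241.92) = 1610.3 kN.
Tension rupture (net): A_n = (118 − 2×20)×14 = 1092 mm² (U = 1.0, A_e = A_n). φR_n = 0.75 × 450 × 1092 = 368.6 kN.
Tension yield (gross): A_g = 118×14 = 1652 mm². φR_n = 0.90 × 350 × 1652 = 520.4 kN.
Governing: min(707.2, 1610.3, 368.6, 520.4) = 368.6 kN → net-section rupture.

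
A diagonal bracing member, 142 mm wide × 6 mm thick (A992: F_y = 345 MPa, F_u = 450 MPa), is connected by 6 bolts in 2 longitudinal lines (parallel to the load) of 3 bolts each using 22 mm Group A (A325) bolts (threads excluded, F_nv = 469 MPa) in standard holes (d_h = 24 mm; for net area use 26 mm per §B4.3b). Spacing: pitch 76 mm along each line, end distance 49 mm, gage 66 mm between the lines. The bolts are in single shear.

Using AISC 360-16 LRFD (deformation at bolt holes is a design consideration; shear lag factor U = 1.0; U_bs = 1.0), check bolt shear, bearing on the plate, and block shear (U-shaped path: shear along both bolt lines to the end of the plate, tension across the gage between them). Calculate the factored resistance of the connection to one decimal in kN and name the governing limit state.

Bolt shear: A_b = π(22)²/4 = 380.13 mm². φR_n = 0.75 × 469 × 380.13 × 6 × 1 = 802.3 kN.
Bearing (6 mm plate, F_u = 450 MPa): end bolts L_c = 49 − 24/2 = 37, R_n = min(1.2×37×6×450, 2.4×22×6×450) = 119.88 kN/bolt; interior L_c = 76 − 24 = 52, R_n = 142.56 kN/bolt. φR_n = 0.75 × (2×119.88 + 4×142.56) = 607.5 kN.
Block shear: shear path 2×[49+2×76] = 2×201 mm, A_gv = 2412, A_nv = 2×(201 − 2.5×26)×6 = 1632 mm²; tension across gage: (66 − 1×26)×6 = 240 mm². R_n = min(0.6×450×1632, 0.6×345×2412) + 1.0×450×240 = min(440.64, 499.28) + 108 = 548.64 kN. φR_n = 0.75 × 548.64 = 411.5 kN.
Governing: min(802.3, 607.5, 411.5) = 411.5 kN → block shear.

411.5 kN (block shear governs)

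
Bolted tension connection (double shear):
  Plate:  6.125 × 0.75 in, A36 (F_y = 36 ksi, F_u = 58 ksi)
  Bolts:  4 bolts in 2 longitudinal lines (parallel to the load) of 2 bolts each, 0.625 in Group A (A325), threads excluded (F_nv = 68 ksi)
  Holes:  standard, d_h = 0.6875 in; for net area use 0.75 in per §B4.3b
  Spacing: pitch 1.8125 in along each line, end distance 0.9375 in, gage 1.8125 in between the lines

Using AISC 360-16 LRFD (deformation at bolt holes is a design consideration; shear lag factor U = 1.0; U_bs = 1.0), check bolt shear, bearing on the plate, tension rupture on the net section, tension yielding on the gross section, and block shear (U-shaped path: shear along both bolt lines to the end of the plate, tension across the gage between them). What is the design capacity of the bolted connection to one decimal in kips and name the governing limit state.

Bolt shear: A_b = π(0.625)²/4 = 0.3068 in². φR_n = 0.75 × 68 × 0.3068 × 4 × 2 = 125.2 kips.
Bearing (0.75 in plate, F_u = 58 ksi): end bolts L_c = 0.9375 − 0.6875/2 = 0.59375, R_n = min(1.2×0.59375×0.75×58, 2.4×0.625×0.75×58) = 30.994 kips/bolt; interior L_c = 1.8125 − 0.6875 = 1.125, R_n = 58.725 kips/bolt. φR_n = 0.75 × (2×30.994 + 2×58.725) = 134.6 kips.
Tension rupture (net): A_n = (6.125 − 2×0.75)×0.75 = 3.4688 in² (U = 1.0, A_e = A_n). φR_n = 0.75 × 58 × 3.4688 = 150.9 kips.
Tension yield (gross): A_g = 6.125×0.75 = 4.5938 in². φR_n = 0.90 × 36 × 4.5938 = 148.8 kips.
Block shear: shear path 2×[0.9375+1×1.8125] = 2×2.75 in, A_gv = 4.125, A_nv = 2×(2.75 − 1.5×0.75)×0.75 = 2.4375 in²; tension across gage: (1.8125 − 1×0.75)×0.75 = 0.79688 in². R_n = min(0.6×58×2.4375, 0.6×36×4.125) + 1.0×58×0.79688 = min(84.825, 89.1) + 46.219 = 131.04 kips. φR_n = 0.75 × 131.04 = 98.3 kips.
Governing: min(125.2, 134.6, 150.9, 148.8, 98.3) = 98.3 kips → block shear.

98.3 kips (block shear governs)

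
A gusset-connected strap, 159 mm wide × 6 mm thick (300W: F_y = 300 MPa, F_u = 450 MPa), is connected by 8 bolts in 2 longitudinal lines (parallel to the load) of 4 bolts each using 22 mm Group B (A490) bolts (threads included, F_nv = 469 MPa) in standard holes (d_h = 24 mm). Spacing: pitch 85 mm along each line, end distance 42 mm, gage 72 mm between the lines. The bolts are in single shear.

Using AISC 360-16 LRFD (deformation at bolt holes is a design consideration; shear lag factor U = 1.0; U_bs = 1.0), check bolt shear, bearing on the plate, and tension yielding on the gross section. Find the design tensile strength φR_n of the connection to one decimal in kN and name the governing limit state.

Bolt shear: A_b = π(22)²/4 = 380.13 mm². φR_n = 0.75 × 469 × 380.13 × 8 × 1 = 1069.7 kN.
Bearing (6 mm plate, F_u = 450 MPa): end bolts L_c = 42 − 24/2 = 30, R_n = min(1.2×30×6×450, 2.4×22×6×450) = 97.2 kN/bolt; interior L_c = 85 − 24 = 61, R_n = 142.56 kN/bolt. φR_n = 0.75 × (2×97.2 + 6×142.56) = 787.3 kN.
Tension yield (gross): A_g = 159×6 = 954 mm². φR_n = 0.90 × 300 × 954 = 257.6 kN.
Governing: min(1069.7, 787.3, 257.6) = 257.6 kN → gross-section yield.

257.6 kN (gross-section yield governs)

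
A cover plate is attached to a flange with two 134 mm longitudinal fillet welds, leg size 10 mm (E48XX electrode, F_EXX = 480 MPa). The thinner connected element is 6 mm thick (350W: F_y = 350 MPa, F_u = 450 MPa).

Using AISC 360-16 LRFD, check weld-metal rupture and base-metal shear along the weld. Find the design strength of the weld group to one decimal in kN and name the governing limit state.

325.6 kN (base-metal shear governs)

Weld metal: throat = 0.707×10 = 7.07 mm, L = 2×134 = 268 mm. φR_n = 0.75 × 0.6 × 480 × 7.07 × 268 = 409.3 kN.
Base metal shear (6 mm plate): yield φR_n = 1.0×0.6×350×6×268 = 337.7 kN; rupture φR_n = 0.75×0.6×450×6×268 = 325.6 kN; take 325.6 kN (rupture).
Governing: min(409.3, 325.6) = 325.6 kN → base-metal shear.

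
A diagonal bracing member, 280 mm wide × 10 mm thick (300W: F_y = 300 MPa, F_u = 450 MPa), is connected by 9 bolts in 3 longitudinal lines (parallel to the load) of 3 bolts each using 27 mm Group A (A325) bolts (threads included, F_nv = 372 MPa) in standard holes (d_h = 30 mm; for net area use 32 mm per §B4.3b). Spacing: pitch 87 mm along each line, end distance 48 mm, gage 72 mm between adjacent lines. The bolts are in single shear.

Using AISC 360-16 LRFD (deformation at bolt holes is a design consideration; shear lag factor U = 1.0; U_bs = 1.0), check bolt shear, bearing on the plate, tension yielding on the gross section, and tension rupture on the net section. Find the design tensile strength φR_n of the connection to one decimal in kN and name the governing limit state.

Bolt shear: A_b = π(27)²/4 = 572.56 mm². φR_n = 0.75 × 372 × 572.56 × 9 × 1 = 1437.7 kN.
Bearing (10 mm plate, F_u = 450 MPa): end bolts L_c = 48 − 30/2 = 33, R_n = min(1.2×33×10×450, 2.4×27×10×450) = 178.2 kN/bolt; interior L_c = 87 − 30 = 57, R_n = 291.6 kN/bolt. φR_n = 0.75 × (3×178.2 + 6×291.6) = 1713.2 kN.
Tension yield (gross): A_g = 280×10 = 2800 mm². φR_n = 0.90 × 300 × 2800 = 756.0 kN.
Tension rupture (net): A_n = (280 − 3×32)×10 = 1840 mm² (U = 1.0, A_e = A_n). φR_n = 0.75 × 450 × 1840 = 621.0 kN.
Governing: min(1437.7, 1713.2, 756.0, 621.0) = 621.0 kN → net-section rupture.

621.0 kN (net-section rupture governs)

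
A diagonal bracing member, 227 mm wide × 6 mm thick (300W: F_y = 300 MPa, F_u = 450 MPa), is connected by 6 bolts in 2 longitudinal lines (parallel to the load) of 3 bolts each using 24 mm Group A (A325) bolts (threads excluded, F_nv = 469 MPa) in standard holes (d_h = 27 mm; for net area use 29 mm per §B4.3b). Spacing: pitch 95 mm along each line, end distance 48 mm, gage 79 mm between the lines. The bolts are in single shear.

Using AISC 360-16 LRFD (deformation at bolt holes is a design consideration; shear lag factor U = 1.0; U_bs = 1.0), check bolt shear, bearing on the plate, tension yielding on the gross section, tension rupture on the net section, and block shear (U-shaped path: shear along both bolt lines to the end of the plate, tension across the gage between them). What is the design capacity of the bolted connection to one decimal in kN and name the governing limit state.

Bolt shear: A_b = π(24)²/4 = 452.39 mm². φR_n = 0.75 × 469 × 452.39 × 6 × 1 = 954.8 kN.
Bearing (6 mm plate, F_u = 450 MPa): end bolts L_c = 48 − 27/2 = 34.5, R_n = min(1.2×34.5×6×450, 2.4×24×6×450) = 111.78 kN/bolt; interior L_c = 95 − 27 = 68, R_n = 155.52 kN/bolt. φR_n = 0.75 × (2×111.78 + 4×155.52) = 634.2 kN.
Tension yield (gross): A_g = 227×6 = 1362 mm². φR_n = 0.90 × 300 × 1362 = 367.7 kN.
Tension rupture (net): A_n = (227 − 2×29)×6 = 1014 mm² (U = 1.0, A_e = A_n). φR_n = 0.75 × 450 × 1014 = 342.2 kN.
Block shear: shear path 2×[48+2×95] = 2×238 mm, A_gv = 2856, A_nv = 2×(238 − 2.5×29)×6 = 1986 mm²; tension across gage: (79 − 1×29)×6 = 300 mm². R_n = min(0.6×450×1986, 0.6×300×2856) + 1.0×450×300 = min(536.22, 514.08) + 135 = 649.08 kN. φR_n = 0.75 × 649.08 = 486.8 kN.
Governing: min(954.8, 634.2, 367.7, 342.2, 486.8) = 342.2 kN → net-section rupture.

342.2 kN (net-section rupture governs)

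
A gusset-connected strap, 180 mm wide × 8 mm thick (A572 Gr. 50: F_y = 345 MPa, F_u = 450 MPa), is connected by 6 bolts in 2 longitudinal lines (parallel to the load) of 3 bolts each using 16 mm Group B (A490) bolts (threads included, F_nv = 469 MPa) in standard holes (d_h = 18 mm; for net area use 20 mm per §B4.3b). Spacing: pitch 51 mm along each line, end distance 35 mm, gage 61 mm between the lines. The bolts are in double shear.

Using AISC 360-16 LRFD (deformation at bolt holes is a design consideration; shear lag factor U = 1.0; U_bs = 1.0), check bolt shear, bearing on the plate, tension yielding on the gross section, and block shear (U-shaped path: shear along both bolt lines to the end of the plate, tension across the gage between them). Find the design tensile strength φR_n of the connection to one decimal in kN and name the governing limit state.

392.6 kN (block shear governs)

Bolt shear: A_b = π(16)²/4 = 201.06 mm². φR_n = 0.75 × 469 × 201.06 × 6 × 2 = 848.7 kN.
Bearing (8 mm plate, F_u = 450 MPa): end bolts L_c = 35 − 18/2 = 26, R_n = min(1.2×26×8×450, 2.4×16×8×450) = 112.32 kN/bolt; interior L_c = 51 − 18 = 33, R_n = 138.24 kN/bolt. φR_n = 0.75 × (2×112.32 + 4×138.24) = 583.2 kN.
Tension yield (gross): A_g = 180×8 = 1440 mm². φR_n = 0.90 × 345 × 1440 = 447.1 kN.
Block shear: shear path 2×[35+2×51] = 2×137 mm, A_gv = 2192, A_nv = 2×(137 − 2.5×20)×8 = 1392 mm²; tension across gage: (61 − 1×20)×8 = 328 mm². R_n = min(0.6×450×1392, 0.6×345×2192) + 1.0×450×328 = min(375.84, 453.74) + 147.6 = 523.44 kN. φR_n = 0.75 × 523.44 = 392.6 kN.
Governing: min(848.7, 583.2, 447.1, 392.6) = 392.6 kN → block shear.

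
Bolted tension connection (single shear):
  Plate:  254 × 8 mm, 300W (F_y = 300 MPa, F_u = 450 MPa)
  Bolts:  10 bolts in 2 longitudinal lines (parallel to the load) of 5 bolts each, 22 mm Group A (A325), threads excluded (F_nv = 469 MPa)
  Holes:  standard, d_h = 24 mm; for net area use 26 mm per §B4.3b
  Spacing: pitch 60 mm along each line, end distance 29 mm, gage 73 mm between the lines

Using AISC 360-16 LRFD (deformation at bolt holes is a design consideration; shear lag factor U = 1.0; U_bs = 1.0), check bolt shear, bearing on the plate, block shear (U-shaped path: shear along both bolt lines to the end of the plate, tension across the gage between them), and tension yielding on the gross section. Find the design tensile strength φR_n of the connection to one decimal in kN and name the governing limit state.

Bolt shear: A_b = π(22)²/4 = 380.13 mm². φR_n = 0.75 × 469 × 380.13 × 10 × 1 = 1337.1 kN.
Bearing (8 mm plate, F_u = 450 MPa): end bolts L_c = 29 − 24/2 = 17, R_n = min(1.2×17×8×450, 2.4×22×8×450) = 73.44 kN/bolt; interior L_c = 60 − 24 = 36, R_n = 155.52 kN/bolt. φR_n = 0.75 × (2×73.44 + 8×155.52) = 1043.3 kN.
Block shear: shear path 2×[29+4×60] = 2×269 mm, A_gv = 4304, A_nv = 2×(269 − 4.5×26)×8 = 2432 mm²; tension across gage: (73 − 1×26)×8 = 376 mm². R_n = min(0.6×450×2432, 0.6×300×4304) + 1.0×450×376 = min(656.64, 774.72) + 169.2 = 825.84 kN. φR_n = 0.75 × 825.84 = 619.4 kN.
Tension yield (gross): A_g = 254×8 = 2032 mm². φR_n = 0.90 × 300 × 2032 = 548.6 kN.
Governing: min(1337.1, 1043.3, 619.4, 548.6) = 548.6 kN → gross-section yield.

548.6 kN (gross-section yield governs)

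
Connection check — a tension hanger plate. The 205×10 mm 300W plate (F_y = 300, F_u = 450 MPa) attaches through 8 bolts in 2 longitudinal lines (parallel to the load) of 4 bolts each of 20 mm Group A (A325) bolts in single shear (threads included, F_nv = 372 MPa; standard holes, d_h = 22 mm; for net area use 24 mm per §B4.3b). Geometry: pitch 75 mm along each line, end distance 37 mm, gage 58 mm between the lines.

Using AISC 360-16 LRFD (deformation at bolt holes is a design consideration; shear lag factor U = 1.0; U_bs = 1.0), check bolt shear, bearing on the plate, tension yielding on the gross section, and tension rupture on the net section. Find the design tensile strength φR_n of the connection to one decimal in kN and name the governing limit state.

529.9 kN (net-section rupture governs)

Bolt shear: A_b = π(20)²/4 = 314.16 mm². φR_n = 0.75 × 372 × 314.16 × 8 × 1 = 701.2 kN.
Bearing (10 mm plate, F_u = 450 MPa): end bolts L_c = 37 − 22/2 = 26, R_n = min(1.2×26×10×450, 2.4×20×10×450) = 140.4 kN/bolt; interior L_c = 75 − 22 = 53, R_n = 216 kN/bolt. φR_n = 0.75 × (2×140.4 + 6×216) = 1182.6 kN.
Tension yield (gross): A_g = 205×10 = 2050 mm². φR_n = 0.90 × 300 × 2050 = 553.5 kN.
Tension rupture (net): A_n = (205 − 2×24)×10 = 1570 mm² (U = 1.0, A_e = A_n). φR_n = 0.75 × 450 × 1570 = 529.9 kN.
Governing: min(701.2, 1182.6, 553.5, 529.9) = 529.9 kN → net-section rupture.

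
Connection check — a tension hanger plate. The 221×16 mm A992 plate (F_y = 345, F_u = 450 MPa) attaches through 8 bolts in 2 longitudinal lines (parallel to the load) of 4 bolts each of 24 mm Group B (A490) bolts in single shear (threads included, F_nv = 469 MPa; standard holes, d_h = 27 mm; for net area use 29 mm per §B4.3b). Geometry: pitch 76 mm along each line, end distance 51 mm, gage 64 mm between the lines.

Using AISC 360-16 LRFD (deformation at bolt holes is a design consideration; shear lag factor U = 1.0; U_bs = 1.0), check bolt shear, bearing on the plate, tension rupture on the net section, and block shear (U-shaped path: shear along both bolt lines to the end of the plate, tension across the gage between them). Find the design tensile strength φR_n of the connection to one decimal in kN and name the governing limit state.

880.2 kN (net-section rupture governs)

Bolt shear: A_b = π(24)²/4 = 452.39 mm². φR_n = 0.75 × 469 × 452.39 × 8 × 1 = 1273.0 kN.
Bearing (16 mm plate, F_u = 450 MPa): end bolts L_c = 51 − 27/2 = 37.5, R_n = min(1.2×37.5×16×450, 2.4×24×16×450) = 324 kN/bolt; interior L_c = 76 − 27 = 49, R_n = 414.72 kN/bolt. φR_n = 0.75 × (2×324 + 6×414.72) = 2352.2 kN.
Tension rupture (net): A_n = (221 − 2×29)×16 = 2608 mm² (U = 1.0, A_e = A_n). φR_n = 0.75 × 450 × 2608 = 880.2 kN.
Block shear: shear path 2×[51+3×76] = 2×279 mm, A_gv = 8928, A_nv = 2×(279 − 3.5×29)×16 = 5680 mm²; tension across gage: (64 − 1×29)×16 = 560 mm². R_n = min(0.6×450×5680, 0.6×345×8928) + 1.0×450×560 = min(1533.6, 1848.1) + 252 = 1785.6 kN. φR_n = 0.75 × 1785.6 = 1339.2 kN.
Governing: min(1273.0, 2352.2, 880.2, 1339.2) = 880.2 kN → net-section rupture.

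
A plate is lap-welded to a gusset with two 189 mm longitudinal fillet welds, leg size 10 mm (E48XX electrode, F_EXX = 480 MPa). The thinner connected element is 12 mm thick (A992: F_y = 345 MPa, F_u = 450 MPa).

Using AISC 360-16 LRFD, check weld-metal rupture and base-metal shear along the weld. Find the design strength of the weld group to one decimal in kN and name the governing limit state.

577.3 kN (weld metal governs)

Weld metal: throat = 0.707×10 = 7.07 mm, L = 2×189 = 378 mm. φR_n = 0.75 × 0.6 × 480 × 7.07 × 378 = 577.3 kN.
Base metal shear (12 mm plate): yield φR_n = 1.0×0.6×345×12×378 = 939.0 kN; rupture φR_n = 0.75×0.6×450×12×378 = 918.5 kN; take 918.5 kN (rupture).
Governing: min(577.3, 918.5) = 577.3 kN → weld metal.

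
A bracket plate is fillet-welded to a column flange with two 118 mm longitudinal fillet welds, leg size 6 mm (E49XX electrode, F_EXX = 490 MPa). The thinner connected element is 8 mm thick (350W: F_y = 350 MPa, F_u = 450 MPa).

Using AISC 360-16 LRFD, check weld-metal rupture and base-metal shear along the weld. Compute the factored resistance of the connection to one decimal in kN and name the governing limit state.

Weld metal: throat = 0.707×6 = 4.242 mm, L = 2×118 = 236 mm. φR_n = 0.75 × 0.6 × 490 × 4.242 × 236 = 220.7 kN.
Base metal shear (8 mm plate): yield φR_n = 1.0×0.6×350×8×236 = 396.5 kN; rupture φR_n = 0.75×0.6×450×8×236 = 382.3 kN; take 382.3 kN (rupture).
Governing: min(220.7, 382.3) = 220.7 kN → weld metal.

220.7 kN (weld metal governs)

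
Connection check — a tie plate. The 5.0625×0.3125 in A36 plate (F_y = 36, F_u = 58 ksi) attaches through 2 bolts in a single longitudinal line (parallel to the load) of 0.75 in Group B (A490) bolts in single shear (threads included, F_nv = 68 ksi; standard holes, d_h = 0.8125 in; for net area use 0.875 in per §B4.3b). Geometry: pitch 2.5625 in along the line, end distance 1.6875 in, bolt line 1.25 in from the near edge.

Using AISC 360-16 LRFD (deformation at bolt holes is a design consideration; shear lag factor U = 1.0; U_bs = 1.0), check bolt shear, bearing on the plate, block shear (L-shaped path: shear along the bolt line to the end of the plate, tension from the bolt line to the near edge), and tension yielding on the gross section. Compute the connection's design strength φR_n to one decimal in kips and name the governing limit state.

32.6 kips (block shear governs)

Bolt shear: A_b = π(0.75)²/4 = 0.44179 in². φR_n = 0.75 × 68 × 0.44179 × 2 × 1 = 45.1 kips.
Bearing (0.3125 in plate, F_u = 58 ksi): end bolts L_c = 1.6875 − 0.8125/2 = 1.28125, R_n = min(1.2×1.28125×0.3125×58, 2.4×0.75×0.3125×58) = 27.867 kips/bolt; interior L_c = 2.5625 − 0.8125 = 1.75, R_n = 32.625 kips/bolt. φR_n = 0.75 × (1×27.867 + 1×32.625) = 45.4 kips.
Block shear: shear path 1×[1.6875+1×2.5625] = 1×4.25 in, A_gv = 1.3281, A_nv = 1×(4.25 − 1.5×0.875)×0.3125 = 0.91797 in²; tension to near edge: (1.25 − 0.5×0.875)×0.3125 = 0.25391 in². R_n = min(0.6×58×0.91797, 0.6×36×1.3281) + 1.0×58×0.25391 = min(31.945, 28.687) + 14.727 = 43.414 kips. φR_n = 0.75 × 43.414 = 32.6 kips.
Tension yield (gross): A_g = 5.0625×0.3125 = 1.582 in². φR_n = 0.90 × 36 × 1.582 = 51.3 kips.
Governing: min(45.1, 45.4, 32.6, 51.3) = 32.6 kips → block shear.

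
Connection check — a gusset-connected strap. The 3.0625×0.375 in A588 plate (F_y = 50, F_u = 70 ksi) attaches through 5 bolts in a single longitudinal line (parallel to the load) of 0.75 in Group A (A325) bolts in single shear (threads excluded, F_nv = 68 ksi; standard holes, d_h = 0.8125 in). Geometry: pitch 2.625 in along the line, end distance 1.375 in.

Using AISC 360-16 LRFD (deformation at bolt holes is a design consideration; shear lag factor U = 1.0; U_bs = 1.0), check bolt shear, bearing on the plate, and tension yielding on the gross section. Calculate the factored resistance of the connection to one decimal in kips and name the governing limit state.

51.7 kips (gross-section yield governs)

Bolt shear: A_b = π(0.75)²/4 = 0.44179 in². φR_n = 0.75 × 68 × 0.44179 × 5 × 1 = 112.7 kips.
Bearing (0.375 in plate, F_u = 70 ksi): end bolts L_c = 1.375 − 0.8125/2 = 0.96875, R_n = min(1.2×0.96875×0.375×70, 2.4×0.75×0.375×70) = 30.516 kips/bolt; interior L_c = 2.625 − 0.8125 = 1.8125, R_n = 47.25 kips/bolt. φR_n = 0.75 × (1×30.516 + 4×47.25) = 164.6 kips.
Tension yield (gross): A_g = 3.0625×0.375 = 1.1484 in². φR_n = 0.90 × 50 × 1.1484 = 51.7 kips.
Governing: min(112.7, 164.6, 51.7) = 51.7 kips → gross-section yield.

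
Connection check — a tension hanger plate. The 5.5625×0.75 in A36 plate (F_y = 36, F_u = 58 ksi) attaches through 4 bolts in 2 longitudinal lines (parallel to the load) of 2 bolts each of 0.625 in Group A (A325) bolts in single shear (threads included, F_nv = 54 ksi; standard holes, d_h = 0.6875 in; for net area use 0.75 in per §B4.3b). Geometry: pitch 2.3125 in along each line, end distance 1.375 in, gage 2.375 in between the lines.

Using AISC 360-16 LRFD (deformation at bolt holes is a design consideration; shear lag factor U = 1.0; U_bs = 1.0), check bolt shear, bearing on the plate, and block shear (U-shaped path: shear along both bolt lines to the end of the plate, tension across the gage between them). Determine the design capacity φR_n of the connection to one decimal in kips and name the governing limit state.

49.7 kips (bolt shear governs)

Bolt shear: A_b = π(0.625)²/4 = 0.3068 in². φR_n = 0.75 × 54 × 0.3068 × 4 × 1 = 49.7 kips.
Bearing (0.75 in plate, F_u = 58 ksi): end bolts L_c = 1.375 − 0.6875/2 = 1.03125, R_n = min(1.2×1.03125×0.75×58, 2.4×0.625×0.75×58) = 53.831 kips/bolt; interior L_c = 2.3125 − 0.6875 = 1.625, R_n = 65.25 kips/bolt. φR_n = 0.75 × (2×53.831 + 2×65.25) = 178.6 kips.
Block shear: shear path 2×[1.375+1×2.3125] = 2×3.6875 in, A_gv = 5.5313, A_nv = 2×(3.6875 − 1.5×0.75)×0.75 = 3.8438 in²; tension across gage: (2.375 − 1×0.75)×0.75 = 1.2188 in². R_n = min(0.6×58×3.8438, 0.6×36×5.5313) + 1.0×58×1.2188 = min(133.76, 119.48) + 70.69 = 190.17 kips. φR_n = 0.75 × 190.17 = 142.6 kips.
Governing: min(49.7, 178.6, 142.6) = 49.7 kips → bolt shear.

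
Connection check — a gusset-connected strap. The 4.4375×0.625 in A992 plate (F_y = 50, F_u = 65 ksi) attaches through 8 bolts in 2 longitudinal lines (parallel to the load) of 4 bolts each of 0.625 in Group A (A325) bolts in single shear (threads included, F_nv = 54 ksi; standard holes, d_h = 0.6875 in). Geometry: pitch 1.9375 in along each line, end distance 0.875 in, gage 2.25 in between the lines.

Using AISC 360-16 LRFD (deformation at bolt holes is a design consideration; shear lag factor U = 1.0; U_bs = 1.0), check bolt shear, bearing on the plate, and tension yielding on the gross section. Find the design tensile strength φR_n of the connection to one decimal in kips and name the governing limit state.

Bolt shear: A_b = π(0.625)²/4 = 0.3068 in². φR_n = 0.75 × 54 × 0.3068 × 8 × 1 = 99.4 kips.
Bearing (0.625 in plate, F_u = 65 ksi): end bolts L_c = 0.875 − 0.6875/2 = 0.53125, R_n = min(1.2×0.53125×0.625×65, 2.4×0.625×0.625×65) = 25.898 kips/bolt; interior L_c = 1.9375 − 0.6875 = 1.25, R_n = 60.938 kips/bolt. φR_n = 0.75 × (2×25.898 + 6×60.938) = 313.1 kips.
Tension yield (gross): A_g = 4.4375×0.625 = 2.7734 in². φR_n = 0.90 × 50 × 2.7734 = 124.8 kips.
Governing: min(99.4, 313.1, 124.8) = 99.4 kips → bolt shear.

99.4 kips (bolt shear governs)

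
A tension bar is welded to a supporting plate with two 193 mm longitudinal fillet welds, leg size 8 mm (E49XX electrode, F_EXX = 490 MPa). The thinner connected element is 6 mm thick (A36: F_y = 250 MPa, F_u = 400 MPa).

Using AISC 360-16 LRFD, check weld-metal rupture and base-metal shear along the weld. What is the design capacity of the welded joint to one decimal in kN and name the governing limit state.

347.4 kN (base-metal shear governs)

Weld metal: throat = 0.707×8 = 5.656 mm, L = 2×193 = 386 mm. φR_n = 0.75 × 0.6 × 490 × 5.656 × 386 = 481.4 kN.
Base metal shear (6 mm plate): yield φR_n = 1.0×0.6×250×6×386 = 347.4 kN; rupture φR_n = 0.75×0.6×400×6×386 = 416.9 kN; take 347.4 kN (yield).
Governing: min(481.4, 347.4) = 347.4 kN → base-metal shear.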